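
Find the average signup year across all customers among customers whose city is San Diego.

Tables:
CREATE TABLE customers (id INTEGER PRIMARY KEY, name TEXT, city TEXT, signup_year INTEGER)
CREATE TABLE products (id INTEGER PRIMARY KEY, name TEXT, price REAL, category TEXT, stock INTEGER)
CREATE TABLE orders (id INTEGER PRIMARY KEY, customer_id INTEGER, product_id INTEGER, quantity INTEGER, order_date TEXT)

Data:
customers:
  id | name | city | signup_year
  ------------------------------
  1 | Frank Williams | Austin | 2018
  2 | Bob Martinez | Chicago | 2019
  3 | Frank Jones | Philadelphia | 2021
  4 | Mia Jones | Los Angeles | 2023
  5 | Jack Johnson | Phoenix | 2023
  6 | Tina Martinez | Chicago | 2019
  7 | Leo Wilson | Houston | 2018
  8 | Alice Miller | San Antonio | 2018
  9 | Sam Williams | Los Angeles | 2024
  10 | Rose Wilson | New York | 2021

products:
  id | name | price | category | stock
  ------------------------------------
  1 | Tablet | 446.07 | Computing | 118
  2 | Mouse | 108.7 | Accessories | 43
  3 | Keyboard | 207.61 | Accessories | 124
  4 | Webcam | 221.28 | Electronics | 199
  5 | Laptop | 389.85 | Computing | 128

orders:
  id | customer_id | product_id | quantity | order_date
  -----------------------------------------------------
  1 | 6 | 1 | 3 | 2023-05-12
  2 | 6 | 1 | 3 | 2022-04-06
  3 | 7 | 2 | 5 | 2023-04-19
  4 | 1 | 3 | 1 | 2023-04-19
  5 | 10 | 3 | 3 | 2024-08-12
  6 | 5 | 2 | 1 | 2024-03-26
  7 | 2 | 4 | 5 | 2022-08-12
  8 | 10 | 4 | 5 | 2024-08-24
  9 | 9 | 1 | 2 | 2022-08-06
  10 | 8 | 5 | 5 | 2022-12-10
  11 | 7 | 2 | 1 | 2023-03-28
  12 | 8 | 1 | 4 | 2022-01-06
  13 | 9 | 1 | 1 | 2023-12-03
SELECT AVG(signup_year) FROM customers WHERE city = 'San Diego'

Execution result:
NULL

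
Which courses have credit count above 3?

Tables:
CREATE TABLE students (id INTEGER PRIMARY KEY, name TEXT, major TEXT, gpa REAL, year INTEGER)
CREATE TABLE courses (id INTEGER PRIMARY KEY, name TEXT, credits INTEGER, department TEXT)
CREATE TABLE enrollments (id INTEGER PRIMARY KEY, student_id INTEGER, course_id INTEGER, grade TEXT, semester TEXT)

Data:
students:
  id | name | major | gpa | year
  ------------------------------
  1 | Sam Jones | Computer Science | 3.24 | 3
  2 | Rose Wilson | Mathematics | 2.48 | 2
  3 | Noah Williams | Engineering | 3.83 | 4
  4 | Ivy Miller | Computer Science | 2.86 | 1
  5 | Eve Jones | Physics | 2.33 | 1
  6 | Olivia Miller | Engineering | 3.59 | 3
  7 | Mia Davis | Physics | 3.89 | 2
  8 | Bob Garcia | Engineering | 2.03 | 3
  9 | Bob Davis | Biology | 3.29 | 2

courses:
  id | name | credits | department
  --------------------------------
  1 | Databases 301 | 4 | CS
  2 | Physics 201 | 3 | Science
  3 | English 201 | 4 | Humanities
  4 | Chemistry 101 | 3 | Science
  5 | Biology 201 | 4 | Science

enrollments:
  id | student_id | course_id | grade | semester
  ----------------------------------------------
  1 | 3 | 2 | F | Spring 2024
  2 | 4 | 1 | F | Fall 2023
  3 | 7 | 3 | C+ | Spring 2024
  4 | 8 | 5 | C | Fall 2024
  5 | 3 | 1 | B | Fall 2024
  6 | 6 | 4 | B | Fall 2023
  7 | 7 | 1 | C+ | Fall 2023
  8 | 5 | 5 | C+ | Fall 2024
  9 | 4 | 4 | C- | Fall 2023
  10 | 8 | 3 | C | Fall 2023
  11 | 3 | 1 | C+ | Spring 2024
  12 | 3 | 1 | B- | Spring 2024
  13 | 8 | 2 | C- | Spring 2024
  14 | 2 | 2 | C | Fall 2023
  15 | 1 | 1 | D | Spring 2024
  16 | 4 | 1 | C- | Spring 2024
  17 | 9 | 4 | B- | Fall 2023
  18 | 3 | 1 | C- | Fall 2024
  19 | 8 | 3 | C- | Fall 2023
SELECT name, credits FROM courses WHERE credits > 3

Execution result:
name | credits
Databases 301 | 4
English 201 | 4
Biology 201 | 4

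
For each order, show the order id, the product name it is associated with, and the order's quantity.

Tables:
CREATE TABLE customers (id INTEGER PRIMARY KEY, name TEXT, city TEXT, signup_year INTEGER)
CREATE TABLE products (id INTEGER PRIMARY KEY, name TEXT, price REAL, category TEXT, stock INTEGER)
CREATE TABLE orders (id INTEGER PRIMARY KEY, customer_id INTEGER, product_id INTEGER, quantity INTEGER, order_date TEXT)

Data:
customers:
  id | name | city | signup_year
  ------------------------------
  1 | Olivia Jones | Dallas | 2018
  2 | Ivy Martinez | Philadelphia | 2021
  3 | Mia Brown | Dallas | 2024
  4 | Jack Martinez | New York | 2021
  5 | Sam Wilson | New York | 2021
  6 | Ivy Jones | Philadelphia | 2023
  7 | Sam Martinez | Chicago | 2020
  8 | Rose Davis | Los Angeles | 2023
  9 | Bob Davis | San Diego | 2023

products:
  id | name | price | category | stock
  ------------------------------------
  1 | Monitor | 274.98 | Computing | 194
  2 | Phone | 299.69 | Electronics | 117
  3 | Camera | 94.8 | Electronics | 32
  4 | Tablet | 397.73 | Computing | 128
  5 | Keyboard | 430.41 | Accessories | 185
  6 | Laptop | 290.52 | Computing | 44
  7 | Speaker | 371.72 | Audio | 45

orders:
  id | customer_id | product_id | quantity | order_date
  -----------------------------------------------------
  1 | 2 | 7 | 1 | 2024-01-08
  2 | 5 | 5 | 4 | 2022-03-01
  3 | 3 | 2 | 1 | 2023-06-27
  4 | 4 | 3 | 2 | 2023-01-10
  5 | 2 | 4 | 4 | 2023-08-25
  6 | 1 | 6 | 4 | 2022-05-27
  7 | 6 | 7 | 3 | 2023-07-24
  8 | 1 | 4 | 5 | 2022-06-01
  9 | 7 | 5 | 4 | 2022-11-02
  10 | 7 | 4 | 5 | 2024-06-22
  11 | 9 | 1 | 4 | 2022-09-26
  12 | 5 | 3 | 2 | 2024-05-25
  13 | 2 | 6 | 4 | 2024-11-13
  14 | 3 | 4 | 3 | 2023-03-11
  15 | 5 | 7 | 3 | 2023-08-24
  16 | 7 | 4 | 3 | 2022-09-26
SELECT c.id, p.name AS product, c.quantity FROM orders c JOIN products p ON c.product_id = p.id

Execution result:
id | product | quantity
1 | Speaker | 1
2 | Keyboard | 4
3 | Phone | 1
4 | Camera | 2
5 | Tablet | 4
6 | Laptop | 4
7 | Speaker | 3
8 | Tablet | 5
9 | Keyboard | 4
10 | Tablet | 5
11 | Monitor | 4
12 | Camera | 2
13 | Laptop | 4
14 | Tablet | 3
15 | Speaker | 3
16 | Tablet | 3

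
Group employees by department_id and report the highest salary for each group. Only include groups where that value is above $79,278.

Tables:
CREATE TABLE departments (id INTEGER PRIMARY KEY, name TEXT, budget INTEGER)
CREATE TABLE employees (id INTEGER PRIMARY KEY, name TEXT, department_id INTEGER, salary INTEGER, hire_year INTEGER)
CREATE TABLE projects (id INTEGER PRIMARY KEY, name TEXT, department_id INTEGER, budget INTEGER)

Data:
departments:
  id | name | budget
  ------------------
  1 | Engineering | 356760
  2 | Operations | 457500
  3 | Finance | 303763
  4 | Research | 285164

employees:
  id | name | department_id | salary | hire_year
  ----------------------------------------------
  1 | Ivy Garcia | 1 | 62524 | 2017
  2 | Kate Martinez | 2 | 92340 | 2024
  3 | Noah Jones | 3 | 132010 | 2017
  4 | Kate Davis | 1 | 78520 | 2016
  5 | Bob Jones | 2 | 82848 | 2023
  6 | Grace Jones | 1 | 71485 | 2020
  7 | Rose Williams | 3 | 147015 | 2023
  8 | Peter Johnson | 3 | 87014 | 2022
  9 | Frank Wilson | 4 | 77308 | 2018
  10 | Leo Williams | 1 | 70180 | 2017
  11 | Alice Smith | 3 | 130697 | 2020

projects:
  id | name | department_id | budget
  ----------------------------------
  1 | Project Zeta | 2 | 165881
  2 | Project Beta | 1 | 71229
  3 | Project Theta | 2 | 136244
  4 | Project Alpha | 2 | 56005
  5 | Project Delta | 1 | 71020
SELECT department_id, MAX(salary) AS max_salary FROM employees GROUP BY department_id HAVING MAX(salary) > 79278

Execution result:
department_id | max_salary
2 | 92340
3 | 147015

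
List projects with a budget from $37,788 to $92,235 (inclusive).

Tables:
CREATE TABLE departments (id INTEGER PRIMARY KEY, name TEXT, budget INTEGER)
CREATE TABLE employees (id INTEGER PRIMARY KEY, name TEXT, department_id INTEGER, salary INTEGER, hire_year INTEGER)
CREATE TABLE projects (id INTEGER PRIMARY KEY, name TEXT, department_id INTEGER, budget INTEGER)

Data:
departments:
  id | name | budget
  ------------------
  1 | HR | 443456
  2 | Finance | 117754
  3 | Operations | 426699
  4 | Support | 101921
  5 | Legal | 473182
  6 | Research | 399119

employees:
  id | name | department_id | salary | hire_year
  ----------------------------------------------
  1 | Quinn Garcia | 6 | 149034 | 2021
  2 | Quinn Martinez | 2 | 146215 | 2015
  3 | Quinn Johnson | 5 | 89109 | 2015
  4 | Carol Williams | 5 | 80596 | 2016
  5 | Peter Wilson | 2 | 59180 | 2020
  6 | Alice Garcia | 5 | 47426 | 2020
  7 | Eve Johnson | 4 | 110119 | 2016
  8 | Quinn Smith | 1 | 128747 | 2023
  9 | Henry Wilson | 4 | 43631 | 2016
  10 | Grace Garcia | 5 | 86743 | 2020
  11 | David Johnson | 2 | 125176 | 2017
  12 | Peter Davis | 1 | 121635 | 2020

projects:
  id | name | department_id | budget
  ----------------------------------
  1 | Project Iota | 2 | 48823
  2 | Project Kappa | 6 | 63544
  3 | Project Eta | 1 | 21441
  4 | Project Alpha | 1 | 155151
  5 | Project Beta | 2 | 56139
SELECT name, budget FROM projects WHERE budget BETWEEN 37788 AND 92235

Execution result:
name | budget
Project Iota | 48823
Project Kappa | 63544
Project Beta | 56139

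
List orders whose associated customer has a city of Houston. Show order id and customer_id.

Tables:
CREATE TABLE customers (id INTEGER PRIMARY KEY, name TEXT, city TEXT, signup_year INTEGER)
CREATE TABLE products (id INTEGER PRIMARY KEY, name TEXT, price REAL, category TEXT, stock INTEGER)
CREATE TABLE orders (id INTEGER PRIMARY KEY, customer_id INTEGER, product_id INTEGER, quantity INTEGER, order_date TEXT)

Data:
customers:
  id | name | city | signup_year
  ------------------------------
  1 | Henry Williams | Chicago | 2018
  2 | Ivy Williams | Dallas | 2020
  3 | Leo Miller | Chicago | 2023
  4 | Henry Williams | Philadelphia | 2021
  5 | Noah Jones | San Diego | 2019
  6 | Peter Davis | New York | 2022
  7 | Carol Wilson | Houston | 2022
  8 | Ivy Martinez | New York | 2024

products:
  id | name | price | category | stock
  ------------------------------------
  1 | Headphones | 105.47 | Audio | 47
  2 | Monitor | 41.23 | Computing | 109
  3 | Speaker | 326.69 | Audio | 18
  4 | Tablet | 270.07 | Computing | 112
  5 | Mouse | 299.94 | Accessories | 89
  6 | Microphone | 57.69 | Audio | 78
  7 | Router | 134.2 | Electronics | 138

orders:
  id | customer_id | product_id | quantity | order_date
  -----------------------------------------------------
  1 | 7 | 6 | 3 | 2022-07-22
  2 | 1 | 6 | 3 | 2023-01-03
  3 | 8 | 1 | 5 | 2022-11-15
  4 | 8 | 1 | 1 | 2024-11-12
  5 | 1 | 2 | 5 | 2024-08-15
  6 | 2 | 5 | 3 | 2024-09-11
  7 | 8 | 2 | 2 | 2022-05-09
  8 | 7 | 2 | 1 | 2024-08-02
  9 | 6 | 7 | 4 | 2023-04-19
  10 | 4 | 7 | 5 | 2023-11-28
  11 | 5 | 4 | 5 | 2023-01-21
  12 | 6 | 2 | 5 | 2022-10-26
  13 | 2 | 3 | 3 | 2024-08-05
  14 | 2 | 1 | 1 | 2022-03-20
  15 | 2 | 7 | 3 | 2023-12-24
SELECT id, customer_id FROM orders WHERE customer_id IN (SELECT id FROM customers WHERE city = 'Houston')

Execution result:
id | customer_id
1 | 7
8 | 7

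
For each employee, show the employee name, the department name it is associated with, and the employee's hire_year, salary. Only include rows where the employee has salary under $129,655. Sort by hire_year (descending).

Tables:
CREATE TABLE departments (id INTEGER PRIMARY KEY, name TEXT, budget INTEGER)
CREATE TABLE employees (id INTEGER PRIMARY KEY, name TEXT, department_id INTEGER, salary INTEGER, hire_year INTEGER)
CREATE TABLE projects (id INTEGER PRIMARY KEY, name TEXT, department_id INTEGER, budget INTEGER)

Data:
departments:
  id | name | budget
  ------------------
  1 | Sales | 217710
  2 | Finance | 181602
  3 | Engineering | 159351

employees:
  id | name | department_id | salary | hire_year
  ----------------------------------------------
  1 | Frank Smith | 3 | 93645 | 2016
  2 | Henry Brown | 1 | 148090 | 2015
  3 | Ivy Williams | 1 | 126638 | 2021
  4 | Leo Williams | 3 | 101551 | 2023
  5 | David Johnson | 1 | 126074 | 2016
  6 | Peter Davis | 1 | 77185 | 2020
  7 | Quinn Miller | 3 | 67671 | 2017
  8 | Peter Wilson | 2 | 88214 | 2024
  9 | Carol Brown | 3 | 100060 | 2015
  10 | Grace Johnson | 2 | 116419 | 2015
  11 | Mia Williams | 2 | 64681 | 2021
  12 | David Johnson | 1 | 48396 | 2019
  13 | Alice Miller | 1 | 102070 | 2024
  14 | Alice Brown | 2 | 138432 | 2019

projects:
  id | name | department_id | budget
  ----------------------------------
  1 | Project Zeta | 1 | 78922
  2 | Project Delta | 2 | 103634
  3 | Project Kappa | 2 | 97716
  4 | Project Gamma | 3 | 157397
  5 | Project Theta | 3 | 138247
SELECT c.name, p.name AS department, c.hire_year, c.salary FROM employees c JOIN departments p ON c.department_id = p.id WHERE c.salary < 129655 ORDER BY c.hire_year DESC

Execution result:
name | department | hire_year | salary
Peter Wilson | Finance | 2024 | 88214
Alice Miller | Sales | 2024 | 102070
Leo Williams | Engineering | 2023 | 101551
Ivy Williams | Sales | 2021 | 126638
Mia Williams | Finance | 2021 | 64681
Peter Davis | Sales | 2020 | 77185
David Johnson | Sales | 2019 | 48396
Quinn Miller | Engineering | 2017 | 67671
Frank Smith | Engineering | 2016 | 93645
David Johnson | Sales | 2016 | 126074
Carol Brown | Engineering | 2015 | 100060
Grace Johnson | Finance | 2015 | 116419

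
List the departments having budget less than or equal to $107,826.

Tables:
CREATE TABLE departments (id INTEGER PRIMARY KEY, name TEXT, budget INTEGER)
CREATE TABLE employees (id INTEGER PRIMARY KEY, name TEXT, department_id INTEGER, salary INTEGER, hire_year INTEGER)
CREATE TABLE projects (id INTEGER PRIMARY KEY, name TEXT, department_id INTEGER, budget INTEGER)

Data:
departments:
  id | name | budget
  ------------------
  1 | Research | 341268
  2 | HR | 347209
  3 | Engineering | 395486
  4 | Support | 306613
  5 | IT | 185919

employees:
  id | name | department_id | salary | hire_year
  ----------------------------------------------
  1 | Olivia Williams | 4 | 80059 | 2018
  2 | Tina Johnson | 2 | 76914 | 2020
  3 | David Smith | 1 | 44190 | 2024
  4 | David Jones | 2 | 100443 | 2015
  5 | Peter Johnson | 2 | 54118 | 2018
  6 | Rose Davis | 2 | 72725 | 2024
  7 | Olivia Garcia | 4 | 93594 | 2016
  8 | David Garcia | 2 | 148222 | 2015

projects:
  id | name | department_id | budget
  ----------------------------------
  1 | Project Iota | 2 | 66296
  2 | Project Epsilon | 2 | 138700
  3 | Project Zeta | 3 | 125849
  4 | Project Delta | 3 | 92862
SELECT name, budget FROM departments WHERE budget <= 107826

Execution result:
(no rows)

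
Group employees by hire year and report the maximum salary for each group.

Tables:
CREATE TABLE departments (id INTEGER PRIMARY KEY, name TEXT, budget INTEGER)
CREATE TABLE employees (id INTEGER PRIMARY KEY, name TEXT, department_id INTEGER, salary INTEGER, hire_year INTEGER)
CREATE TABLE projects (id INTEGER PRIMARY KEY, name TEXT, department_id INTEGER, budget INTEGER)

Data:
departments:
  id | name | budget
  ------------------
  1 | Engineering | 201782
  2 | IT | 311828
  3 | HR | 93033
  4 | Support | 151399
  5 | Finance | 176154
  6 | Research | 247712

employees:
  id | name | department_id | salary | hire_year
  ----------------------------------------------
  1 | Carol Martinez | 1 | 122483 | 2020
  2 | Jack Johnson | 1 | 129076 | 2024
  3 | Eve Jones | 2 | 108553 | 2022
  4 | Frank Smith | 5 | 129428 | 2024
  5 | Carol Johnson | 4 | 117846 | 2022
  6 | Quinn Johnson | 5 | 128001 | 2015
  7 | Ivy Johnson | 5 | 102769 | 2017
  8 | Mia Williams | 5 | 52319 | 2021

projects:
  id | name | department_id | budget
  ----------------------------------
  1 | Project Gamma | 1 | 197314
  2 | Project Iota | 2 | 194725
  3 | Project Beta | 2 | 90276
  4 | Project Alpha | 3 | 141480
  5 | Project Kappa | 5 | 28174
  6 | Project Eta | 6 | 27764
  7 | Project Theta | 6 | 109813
SELECT hire_year, MAX(salary) AS max_salary FROM employees GROUP BY hire_year

Execution result:
hire_year | max_salary
2015 | 128001
2017 | 102769
2020 | 122483
2021 | 52319
2022 | 117846
2024 | 129428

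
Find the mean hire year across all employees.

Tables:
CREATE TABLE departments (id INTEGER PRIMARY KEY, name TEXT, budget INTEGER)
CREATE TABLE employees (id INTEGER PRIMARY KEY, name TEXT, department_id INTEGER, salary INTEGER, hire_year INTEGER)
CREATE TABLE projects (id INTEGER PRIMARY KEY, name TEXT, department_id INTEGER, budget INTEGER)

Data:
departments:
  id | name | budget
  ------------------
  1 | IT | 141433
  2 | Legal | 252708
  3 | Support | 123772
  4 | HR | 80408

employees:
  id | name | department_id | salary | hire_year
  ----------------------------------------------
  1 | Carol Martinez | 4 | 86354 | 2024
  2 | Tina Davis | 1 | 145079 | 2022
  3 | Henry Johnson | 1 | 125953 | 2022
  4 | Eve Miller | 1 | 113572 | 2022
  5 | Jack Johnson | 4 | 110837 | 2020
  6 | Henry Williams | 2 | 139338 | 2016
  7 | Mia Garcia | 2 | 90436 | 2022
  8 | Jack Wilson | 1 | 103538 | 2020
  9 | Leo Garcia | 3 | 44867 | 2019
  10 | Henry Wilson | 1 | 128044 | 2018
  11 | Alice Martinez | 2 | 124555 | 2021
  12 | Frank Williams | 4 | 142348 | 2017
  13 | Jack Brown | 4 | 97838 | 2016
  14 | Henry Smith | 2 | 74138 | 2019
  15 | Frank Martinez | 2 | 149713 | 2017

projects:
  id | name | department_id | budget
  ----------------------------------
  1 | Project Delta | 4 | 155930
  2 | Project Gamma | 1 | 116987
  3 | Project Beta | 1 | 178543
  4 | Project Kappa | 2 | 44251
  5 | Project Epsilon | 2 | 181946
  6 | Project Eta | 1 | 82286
SELECT AVG(hire_year) FROM employees

Execution result:
2019.67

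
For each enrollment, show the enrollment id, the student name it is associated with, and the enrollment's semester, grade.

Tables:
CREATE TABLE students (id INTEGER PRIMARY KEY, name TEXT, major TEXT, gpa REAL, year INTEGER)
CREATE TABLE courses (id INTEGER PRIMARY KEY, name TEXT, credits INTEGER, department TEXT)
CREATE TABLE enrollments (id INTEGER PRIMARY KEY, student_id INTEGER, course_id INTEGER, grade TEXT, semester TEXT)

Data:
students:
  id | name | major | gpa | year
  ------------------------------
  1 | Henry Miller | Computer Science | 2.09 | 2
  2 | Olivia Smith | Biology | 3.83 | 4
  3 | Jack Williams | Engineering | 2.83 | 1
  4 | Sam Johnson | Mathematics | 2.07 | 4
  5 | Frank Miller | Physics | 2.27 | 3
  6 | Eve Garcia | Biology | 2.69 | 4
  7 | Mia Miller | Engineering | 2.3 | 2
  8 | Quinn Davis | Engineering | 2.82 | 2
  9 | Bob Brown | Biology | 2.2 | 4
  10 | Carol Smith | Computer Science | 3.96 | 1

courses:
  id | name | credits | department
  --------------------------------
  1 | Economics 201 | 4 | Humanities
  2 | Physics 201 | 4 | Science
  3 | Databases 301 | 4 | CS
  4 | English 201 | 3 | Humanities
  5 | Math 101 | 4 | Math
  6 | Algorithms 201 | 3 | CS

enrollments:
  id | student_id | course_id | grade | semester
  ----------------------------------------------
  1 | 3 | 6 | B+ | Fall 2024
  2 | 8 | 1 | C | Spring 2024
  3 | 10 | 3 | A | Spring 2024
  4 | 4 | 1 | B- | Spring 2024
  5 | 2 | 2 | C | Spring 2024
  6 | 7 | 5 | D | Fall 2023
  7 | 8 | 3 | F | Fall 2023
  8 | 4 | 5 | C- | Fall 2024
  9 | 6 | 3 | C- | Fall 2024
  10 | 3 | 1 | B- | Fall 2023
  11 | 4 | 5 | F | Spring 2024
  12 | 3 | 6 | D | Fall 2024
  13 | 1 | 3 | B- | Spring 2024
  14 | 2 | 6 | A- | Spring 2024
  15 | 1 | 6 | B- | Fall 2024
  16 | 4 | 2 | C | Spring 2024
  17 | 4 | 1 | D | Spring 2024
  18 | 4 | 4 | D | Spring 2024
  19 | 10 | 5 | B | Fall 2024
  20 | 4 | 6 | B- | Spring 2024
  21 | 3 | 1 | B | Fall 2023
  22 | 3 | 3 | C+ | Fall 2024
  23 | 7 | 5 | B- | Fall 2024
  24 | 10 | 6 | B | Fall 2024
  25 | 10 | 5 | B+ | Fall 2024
SELECT c.id, p.name AS student, c.semester, c.grade FROM enrollments c JOIN students p ON c.student_id = p.id

Execution result:
id | student | semester | grade
1 | Jack Williams | Fall 2024 | B+
2 | Quinn Davis | Spring 2024 | C
3 | Carol Smith | Spring 2024 | A
4 | Sam Johnson | Spring 2024 | B-
5 | Olivia Smith | Spring 2024 | C
6 | Mia Miller | Fall 2023 | D
7 | Quinn Davis | Fall 2023 | F
8 | Sam Johnson | Fall 2024 | C-
9 | Eve Garcia | Fall 2024 | C-
10 | Jack Williams | Fall 2023 | B-
11 | Sam Johnson | Spring 2024 | F
12 | Jack Williams | Fall 2024 | D
13 | Henry Miller | Spring 2024 | B-
14 | Olivia Smith | Spring 2024 | A-
15 | Henry Miller | Fall 2024 | B-
16 | Sam Johnson | Spring 2024 | C
17 | Sam Johnson | Spring 2024 | D
18 | Sam Johnson | Spring 2024 | D
19 | Carol Smith | Fall 2024 | B
20 | Sam Johnson | Spring 2024 | B-
21 | Jack Williams | Fall 2023 | B
22 | Jack Williams | Fall 2024 | C+
23 | Mia Miller | Fall 2024 | B-
24 | Carol Smith | Fall 2024 | B
25 | Carol Smith | Fall 2024 | B+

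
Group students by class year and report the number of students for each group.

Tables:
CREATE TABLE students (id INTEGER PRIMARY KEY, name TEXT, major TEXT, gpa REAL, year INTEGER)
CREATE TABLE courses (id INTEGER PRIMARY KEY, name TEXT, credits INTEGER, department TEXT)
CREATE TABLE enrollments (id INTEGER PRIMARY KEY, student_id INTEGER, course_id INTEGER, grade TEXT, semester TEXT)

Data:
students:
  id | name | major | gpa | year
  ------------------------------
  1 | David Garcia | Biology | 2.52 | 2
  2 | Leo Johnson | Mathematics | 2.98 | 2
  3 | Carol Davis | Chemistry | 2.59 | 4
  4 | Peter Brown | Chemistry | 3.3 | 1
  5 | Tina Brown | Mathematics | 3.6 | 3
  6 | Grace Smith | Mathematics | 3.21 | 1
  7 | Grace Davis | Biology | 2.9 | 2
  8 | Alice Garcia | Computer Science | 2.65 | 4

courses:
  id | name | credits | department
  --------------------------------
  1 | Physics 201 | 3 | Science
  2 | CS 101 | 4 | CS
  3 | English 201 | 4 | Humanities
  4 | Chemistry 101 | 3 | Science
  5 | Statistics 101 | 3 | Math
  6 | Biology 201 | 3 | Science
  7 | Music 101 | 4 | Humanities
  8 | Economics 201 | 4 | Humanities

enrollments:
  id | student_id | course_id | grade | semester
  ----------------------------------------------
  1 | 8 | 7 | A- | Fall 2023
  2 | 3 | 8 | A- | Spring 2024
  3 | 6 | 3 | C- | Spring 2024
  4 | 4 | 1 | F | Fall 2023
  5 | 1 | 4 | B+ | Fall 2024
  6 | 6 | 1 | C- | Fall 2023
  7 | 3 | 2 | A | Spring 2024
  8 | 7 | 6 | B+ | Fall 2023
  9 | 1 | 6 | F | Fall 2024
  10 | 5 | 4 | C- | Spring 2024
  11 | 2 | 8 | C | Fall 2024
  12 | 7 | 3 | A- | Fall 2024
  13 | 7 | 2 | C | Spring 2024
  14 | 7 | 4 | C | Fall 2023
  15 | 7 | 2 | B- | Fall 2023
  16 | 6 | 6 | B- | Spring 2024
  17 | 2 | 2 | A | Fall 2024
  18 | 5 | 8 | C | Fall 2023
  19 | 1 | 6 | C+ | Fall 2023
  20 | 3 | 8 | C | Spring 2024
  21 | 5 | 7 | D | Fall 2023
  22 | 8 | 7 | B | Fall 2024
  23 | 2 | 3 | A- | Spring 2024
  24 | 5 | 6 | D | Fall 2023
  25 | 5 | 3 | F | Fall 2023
SELECT year, COUNT(*) AS n FROM students GROUP BY year

Execution result:
year | n
1 | 2
2 | 3
3 | 1
4 | 2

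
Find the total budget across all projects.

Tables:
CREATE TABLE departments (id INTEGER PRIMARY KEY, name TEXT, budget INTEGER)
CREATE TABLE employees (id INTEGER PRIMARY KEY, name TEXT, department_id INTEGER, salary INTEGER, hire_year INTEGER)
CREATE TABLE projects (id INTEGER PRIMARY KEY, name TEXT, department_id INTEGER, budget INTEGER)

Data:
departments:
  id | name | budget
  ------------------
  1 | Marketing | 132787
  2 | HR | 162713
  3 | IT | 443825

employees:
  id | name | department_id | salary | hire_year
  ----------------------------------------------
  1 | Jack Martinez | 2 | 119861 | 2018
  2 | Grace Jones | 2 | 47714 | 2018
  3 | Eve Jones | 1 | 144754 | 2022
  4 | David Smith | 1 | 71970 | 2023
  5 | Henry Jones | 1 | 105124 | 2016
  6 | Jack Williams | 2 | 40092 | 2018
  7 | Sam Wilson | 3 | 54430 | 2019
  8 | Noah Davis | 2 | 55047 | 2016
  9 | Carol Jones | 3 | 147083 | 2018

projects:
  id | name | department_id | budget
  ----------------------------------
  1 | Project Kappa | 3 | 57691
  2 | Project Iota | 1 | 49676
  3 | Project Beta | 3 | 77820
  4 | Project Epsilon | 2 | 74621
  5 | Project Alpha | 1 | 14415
SELECT SUM(budget) FROM projects

Execution result:
274223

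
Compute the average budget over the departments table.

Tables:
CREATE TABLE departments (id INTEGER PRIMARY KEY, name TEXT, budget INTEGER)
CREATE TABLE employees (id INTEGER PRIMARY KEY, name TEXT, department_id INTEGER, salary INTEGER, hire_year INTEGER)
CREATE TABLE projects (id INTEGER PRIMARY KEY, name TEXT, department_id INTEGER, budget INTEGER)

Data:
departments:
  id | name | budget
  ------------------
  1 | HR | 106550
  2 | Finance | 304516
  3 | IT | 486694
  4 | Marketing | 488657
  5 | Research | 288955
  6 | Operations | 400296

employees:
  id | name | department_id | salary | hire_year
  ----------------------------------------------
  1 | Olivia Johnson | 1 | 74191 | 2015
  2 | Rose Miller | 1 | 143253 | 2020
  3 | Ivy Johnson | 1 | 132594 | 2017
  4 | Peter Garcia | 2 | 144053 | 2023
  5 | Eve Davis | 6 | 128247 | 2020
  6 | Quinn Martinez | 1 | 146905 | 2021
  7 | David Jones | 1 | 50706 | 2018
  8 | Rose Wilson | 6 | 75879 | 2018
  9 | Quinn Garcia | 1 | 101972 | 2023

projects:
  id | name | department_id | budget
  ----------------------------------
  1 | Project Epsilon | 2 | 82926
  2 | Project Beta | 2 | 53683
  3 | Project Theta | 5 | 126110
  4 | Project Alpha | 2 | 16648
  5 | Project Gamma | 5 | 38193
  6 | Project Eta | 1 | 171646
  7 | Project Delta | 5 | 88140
SELECT AVG(budget) FROM departments

Execution result:
345944.67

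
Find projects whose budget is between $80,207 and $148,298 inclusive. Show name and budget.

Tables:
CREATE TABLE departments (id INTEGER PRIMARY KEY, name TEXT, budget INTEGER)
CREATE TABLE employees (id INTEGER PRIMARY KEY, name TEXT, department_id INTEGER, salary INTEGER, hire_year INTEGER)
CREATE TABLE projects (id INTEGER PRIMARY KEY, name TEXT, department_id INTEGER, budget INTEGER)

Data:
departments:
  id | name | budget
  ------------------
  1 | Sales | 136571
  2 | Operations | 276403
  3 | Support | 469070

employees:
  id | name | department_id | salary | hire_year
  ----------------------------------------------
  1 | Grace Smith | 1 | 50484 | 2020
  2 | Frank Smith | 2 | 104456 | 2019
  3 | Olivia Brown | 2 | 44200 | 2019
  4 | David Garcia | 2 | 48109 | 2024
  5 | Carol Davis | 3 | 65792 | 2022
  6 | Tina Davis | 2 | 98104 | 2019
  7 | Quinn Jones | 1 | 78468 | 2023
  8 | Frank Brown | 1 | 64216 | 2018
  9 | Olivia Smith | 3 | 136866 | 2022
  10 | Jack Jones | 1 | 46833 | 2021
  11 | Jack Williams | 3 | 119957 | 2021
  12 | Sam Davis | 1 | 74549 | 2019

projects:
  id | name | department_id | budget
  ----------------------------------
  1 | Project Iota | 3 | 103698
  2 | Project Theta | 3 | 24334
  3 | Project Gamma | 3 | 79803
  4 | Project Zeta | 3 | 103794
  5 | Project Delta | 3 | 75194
SELECT name, budget FROM projects WHERE budget BETWEEN 80207 AND 148298

Execution result:
name | budget
Project Iota | 103698
Project Zeta | 103794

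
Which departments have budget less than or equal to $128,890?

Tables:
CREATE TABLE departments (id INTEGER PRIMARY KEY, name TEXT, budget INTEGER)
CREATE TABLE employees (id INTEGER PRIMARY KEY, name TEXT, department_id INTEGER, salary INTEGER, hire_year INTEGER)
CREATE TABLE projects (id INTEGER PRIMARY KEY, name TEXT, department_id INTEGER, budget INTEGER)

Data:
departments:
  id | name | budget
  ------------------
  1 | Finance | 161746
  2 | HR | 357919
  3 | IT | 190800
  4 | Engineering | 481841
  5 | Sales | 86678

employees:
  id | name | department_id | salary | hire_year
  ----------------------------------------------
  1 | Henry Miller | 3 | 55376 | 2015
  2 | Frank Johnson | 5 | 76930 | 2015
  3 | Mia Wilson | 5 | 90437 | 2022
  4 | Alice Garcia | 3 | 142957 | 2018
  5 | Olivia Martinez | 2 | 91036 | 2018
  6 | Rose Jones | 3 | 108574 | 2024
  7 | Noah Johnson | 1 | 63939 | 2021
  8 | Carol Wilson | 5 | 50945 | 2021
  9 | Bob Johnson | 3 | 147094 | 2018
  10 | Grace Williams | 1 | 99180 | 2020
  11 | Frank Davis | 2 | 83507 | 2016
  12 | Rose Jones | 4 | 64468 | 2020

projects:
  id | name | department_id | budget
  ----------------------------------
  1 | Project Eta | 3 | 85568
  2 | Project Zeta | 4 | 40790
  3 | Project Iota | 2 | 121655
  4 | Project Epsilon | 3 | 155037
SELECT name, budget FROM departments WHERE budget <= 128890

Execution result:
name | budget
Sales | 86678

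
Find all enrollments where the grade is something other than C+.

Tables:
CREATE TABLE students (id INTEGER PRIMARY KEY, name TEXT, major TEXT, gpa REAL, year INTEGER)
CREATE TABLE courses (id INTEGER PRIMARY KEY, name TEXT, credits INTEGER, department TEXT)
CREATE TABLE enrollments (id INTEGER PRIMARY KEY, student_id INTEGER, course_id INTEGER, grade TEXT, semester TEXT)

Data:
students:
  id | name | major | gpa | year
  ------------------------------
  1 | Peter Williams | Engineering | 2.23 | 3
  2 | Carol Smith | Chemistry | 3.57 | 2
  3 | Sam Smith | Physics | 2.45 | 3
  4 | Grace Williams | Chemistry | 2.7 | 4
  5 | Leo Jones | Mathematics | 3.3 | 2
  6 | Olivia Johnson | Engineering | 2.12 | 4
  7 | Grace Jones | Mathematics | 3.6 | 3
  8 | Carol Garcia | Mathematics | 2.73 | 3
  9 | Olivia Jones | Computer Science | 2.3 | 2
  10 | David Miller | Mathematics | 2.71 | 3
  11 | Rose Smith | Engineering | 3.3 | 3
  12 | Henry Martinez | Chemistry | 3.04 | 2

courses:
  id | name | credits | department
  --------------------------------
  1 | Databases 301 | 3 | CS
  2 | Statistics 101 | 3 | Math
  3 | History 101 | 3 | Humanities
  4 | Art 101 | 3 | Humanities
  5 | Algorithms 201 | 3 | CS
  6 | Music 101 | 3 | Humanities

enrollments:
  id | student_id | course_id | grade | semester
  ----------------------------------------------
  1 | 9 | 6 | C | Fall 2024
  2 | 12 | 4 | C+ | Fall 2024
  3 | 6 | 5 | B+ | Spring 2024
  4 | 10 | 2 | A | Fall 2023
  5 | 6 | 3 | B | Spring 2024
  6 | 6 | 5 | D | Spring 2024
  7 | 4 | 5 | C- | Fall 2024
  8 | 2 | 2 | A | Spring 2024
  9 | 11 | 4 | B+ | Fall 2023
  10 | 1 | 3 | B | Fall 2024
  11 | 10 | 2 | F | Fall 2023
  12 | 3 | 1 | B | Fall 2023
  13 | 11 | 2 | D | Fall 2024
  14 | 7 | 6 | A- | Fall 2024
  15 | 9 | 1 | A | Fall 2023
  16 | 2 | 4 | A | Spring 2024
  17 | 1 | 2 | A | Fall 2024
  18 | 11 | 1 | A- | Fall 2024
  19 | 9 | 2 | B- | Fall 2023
SELECT id, grade FROM enrollments WHERE grade <> 'C+'

Execution result:
id | grade
1 | C
3 | B+
4 | A
5 | B
6 | D
7 | C-
8 | A
9 | B+
10 | B
11 | F
12 | B
13 | D
14 | A-
15 | A
16 | A
17 | A
18 | A-
19 | B-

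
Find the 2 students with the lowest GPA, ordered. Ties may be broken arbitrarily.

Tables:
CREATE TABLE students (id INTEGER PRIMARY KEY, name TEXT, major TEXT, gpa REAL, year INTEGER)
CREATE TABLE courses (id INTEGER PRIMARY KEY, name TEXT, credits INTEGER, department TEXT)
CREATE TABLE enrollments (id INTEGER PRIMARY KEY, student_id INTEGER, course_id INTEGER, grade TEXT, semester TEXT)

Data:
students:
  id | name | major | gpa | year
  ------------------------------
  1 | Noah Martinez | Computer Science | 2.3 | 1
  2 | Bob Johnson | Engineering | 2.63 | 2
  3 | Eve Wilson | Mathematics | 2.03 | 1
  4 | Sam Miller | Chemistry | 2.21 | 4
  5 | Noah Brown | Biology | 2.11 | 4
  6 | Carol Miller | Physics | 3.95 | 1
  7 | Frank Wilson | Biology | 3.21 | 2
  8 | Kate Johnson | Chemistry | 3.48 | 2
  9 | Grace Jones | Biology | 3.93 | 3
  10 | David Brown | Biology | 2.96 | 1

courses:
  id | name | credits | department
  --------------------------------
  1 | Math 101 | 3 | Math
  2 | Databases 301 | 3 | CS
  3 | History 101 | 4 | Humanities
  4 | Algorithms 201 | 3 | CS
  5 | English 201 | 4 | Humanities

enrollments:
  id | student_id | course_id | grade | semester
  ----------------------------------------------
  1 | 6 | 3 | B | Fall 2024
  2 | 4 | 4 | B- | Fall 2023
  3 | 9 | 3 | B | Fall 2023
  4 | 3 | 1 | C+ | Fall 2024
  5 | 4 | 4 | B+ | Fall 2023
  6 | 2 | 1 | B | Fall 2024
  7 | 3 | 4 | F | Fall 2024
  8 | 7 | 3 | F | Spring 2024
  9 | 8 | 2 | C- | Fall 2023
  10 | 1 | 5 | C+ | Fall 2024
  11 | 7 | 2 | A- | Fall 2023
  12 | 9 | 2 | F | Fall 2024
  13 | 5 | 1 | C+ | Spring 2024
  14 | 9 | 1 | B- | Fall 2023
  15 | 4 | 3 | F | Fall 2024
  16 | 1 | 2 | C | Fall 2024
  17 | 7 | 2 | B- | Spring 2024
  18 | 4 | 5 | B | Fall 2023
SELECT name, gpa FROM students ORDER BY gpa ASC LIMIT 2

Execution result:
name | gpa
Eve Wilson | 2.03
Noah Brown | 2.11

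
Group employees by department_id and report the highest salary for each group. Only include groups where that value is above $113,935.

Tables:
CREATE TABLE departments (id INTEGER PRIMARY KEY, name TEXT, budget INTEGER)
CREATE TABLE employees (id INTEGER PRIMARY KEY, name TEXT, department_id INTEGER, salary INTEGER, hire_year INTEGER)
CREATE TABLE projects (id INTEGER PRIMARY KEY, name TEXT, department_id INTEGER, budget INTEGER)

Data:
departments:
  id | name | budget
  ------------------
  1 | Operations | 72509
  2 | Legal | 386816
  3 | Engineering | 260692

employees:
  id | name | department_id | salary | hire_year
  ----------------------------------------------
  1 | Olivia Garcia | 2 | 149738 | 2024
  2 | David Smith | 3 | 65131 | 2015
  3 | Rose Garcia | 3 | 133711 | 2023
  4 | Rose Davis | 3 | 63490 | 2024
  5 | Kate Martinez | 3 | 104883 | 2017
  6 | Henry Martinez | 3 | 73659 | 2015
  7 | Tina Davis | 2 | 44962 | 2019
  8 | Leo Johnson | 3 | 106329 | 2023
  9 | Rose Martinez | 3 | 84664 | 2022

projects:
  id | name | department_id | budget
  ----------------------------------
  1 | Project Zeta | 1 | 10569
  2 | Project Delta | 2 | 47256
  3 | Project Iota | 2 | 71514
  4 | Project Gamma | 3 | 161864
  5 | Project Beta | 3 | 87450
SELECT department_id, MAX(salary) AS max_salary FROM employees GROUP BY department_id HAVING MAX(salary) > 113935

Execution result:
department_id | max_salary
2 | 149738
3 | 133711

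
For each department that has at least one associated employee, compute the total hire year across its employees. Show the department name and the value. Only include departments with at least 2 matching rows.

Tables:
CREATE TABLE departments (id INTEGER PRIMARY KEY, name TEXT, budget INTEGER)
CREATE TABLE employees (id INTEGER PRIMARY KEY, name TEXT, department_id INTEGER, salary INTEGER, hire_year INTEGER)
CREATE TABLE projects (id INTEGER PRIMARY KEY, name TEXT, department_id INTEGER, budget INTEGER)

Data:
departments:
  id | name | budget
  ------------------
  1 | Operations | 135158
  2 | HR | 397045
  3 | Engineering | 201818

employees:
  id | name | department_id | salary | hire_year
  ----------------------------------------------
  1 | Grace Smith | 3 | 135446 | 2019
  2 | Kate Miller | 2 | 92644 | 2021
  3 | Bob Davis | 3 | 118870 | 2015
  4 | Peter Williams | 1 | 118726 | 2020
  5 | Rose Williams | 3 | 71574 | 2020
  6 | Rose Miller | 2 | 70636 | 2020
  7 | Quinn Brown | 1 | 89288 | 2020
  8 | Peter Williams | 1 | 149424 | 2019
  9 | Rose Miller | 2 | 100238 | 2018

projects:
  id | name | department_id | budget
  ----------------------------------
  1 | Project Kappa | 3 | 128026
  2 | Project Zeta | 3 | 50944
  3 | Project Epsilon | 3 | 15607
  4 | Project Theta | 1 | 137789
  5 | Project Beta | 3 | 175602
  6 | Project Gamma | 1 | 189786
SELECT p.name, SUM(c.hire_year) AS sum_hire_year FROM employees c JOIN departments p ON c.department_id = p.id GROUP BY p.id, p.name HAVING COUNT(*) >= 2

Execution result:
name | sum_hire_year
Operations | 6059
HR | 6059
Engineering | 6054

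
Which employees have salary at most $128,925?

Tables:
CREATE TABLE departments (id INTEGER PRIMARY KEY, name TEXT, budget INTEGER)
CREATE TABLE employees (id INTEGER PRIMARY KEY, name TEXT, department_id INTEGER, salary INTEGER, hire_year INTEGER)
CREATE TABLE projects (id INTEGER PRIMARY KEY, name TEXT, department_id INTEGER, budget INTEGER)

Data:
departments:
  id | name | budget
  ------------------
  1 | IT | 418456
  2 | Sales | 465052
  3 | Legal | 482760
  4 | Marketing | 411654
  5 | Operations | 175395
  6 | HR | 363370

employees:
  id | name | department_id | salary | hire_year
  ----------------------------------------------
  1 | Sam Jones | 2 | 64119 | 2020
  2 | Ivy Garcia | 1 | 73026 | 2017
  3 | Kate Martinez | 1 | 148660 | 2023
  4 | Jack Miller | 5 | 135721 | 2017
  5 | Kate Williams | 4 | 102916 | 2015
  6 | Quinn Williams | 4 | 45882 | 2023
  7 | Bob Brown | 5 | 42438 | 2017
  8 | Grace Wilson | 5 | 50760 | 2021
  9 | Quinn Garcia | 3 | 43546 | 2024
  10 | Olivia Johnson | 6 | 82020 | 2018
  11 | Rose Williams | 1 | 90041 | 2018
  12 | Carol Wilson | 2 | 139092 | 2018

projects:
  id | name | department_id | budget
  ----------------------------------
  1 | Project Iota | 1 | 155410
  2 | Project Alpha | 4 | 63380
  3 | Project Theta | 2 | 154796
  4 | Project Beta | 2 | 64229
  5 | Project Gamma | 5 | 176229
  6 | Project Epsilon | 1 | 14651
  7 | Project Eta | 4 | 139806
SELECT name, salary FROM employees WHERE salary <= 128925

Execution result:
name | salary
Sam Jones | 64119
Ivy Garcia | 73026
Kate Williams | 102916
Quinn Williams | 45882
Bob Brown | 42438
Grace Wilson | 50760
Quinn Garcia | 43546
Olivia Johnson | 82020
Rose Williams | 90041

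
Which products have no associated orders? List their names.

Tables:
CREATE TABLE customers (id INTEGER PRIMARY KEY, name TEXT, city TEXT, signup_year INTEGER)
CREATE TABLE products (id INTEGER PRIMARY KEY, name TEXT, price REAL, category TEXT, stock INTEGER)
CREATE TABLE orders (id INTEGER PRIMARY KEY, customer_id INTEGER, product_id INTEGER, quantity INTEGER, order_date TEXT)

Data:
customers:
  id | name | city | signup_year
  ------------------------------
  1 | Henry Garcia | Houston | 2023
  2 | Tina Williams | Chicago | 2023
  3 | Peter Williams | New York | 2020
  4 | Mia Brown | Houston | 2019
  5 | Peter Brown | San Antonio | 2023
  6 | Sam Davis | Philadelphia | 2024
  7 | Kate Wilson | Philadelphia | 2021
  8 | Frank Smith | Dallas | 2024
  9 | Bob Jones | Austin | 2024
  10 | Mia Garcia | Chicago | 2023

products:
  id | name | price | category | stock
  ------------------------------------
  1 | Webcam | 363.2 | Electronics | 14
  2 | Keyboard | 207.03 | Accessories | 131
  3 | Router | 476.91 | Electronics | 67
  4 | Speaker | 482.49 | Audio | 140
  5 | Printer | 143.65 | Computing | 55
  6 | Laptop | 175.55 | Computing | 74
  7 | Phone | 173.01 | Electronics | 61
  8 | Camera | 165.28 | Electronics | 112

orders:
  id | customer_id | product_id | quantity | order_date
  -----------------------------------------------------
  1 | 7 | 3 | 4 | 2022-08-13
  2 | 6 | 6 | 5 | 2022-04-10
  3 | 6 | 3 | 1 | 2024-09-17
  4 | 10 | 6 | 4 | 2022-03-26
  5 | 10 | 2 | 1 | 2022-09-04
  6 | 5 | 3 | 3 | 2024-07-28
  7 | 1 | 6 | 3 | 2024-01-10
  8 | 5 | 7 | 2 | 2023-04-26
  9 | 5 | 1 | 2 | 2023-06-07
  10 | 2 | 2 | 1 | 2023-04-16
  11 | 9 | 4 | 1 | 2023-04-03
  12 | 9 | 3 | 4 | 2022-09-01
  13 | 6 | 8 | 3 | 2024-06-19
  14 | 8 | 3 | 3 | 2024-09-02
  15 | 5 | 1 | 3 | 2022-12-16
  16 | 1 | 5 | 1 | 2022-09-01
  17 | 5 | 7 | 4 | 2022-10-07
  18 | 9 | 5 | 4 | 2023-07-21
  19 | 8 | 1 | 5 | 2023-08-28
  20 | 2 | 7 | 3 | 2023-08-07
SELECT p.name FROM products p LEFT JOIN orders c ON c.product_id = p.id WHERE c.id IS NULL

Execution result:
(no rows)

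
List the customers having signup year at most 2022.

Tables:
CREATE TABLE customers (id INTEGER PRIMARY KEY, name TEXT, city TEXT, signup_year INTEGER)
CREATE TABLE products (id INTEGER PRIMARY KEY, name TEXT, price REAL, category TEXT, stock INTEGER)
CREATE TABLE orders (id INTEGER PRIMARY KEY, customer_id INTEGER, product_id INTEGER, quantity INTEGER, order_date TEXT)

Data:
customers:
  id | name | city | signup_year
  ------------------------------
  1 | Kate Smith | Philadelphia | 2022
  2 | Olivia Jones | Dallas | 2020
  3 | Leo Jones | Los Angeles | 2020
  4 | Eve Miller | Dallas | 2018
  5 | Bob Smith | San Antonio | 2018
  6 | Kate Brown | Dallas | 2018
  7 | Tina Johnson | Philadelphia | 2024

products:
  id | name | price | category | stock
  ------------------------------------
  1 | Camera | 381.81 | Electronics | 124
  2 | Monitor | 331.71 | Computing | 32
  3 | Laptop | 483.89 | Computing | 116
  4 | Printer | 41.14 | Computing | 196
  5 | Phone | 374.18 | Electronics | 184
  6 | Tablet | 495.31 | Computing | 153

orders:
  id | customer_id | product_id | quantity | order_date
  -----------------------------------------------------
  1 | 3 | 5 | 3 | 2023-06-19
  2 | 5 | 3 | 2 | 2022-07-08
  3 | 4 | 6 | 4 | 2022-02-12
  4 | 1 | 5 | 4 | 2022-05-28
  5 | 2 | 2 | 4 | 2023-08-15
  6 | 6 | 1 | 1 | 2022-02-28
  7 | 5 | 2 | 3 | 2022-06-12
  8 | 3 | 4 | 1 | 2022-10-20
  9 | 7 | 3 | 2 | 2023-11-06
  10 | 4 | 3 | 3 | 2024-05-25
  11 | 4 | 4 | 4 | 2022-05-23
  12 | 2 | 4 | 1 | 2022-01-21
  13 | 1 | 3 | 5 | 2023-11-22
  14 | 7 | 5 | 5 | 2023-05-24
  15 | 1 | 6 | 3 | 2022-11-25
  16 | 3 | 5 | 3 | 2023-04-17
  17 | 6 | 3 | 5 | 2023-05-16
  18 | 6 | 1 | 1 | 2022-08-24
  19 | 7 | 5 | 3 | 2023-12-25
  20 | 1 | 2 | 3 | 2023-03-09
SELECT name, signup_year FROM customers WHERE signup_year <= 2022

Execution result:
name | signup_year
Kate Smith | 2022
Olivia Jones | 2020
Leo Jones | 2020
Eve Miller | 2018
Bob Smith | 2018
Kate Brown | 2018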